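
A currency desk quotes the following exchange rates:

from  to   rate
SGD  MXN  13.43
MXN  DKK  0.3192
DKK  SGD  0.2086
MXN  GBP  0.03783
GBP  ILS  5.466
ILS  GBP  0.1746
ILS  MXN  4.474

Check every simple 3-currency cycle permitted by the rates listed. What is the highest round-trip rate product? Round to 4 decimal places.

GBP→ILS→MXN→GBP: 5.466 × 4.474 × 0.03783 = 0.92513
DKK→SGD→MXN→DKK: 0.2086 × 13.43 × 0.3192 = 0.89424
Maximum is GBP→ILS→MXN→GBP at 0.9251; no arbitrage — every cycle loses value.

0.9251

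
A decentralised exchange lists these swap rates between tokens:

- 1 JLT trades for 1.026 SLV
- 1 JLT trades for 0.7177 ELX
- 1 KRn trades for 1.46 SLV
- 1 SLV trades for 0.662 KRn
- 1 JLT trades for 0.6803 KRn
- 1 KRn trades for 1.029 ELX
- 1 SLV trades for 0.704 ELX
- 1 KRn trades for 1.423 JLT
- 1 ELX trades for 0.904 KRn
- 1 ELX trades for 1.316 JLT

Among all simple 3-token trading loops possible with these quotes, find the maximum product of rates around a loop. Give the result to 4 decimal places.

0.9665

KRn→JLT→SLV→KRn: 1.423 × 1.026 × 0.662 = 0.96652
SLV→ELX→JLT→SLV: 0.704 × 1.316 × 1.026 = 0.95055
KRn→SLV→ELX→KRn: 1.46 × 0.704 × 0.904 = 0.92917
KRn→JLT→ELX→KRn: 1.423 × 0.7177 × 0.904 = 0.92324
KRn→ELX→JLT→KRn: 1.029 × 1.316 × 0.6803 = 0.92124
Maximum is KRn→JLT→SLV→KRn at 0.9665; no arbitrage — every cycle loses value.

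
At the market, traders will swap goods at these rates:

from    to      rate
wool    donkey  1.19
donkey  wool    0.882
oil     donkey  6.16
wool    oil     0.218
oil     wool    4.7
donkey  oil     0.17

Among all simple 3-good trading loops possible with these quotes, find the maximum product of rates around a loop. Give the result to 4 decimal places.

oil→donkey→wool→oil: 6.16 × 0.882 × 0.218 = 1.18442
oil→wool→donkey→oil: 4.7 × 1.19 × 0.17 = 0.95081
Maximum is oil→donkey→wool→oil at 1.1844; arbitrage exists.

1.1844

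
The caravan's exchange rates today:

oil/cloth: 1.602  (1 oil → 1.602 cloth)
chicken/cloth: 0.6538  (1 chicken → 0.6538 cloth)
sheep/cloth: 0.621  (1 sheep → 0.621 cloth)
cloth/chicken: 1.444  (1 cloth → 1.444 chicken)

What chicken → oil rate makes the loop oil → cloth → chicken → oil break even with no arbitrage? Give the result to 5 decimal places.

0.43229

Known legs of the cycle: 1.602 × 1.444 = 2.313288
For no arbitrage the full-cycle product must be 1, so the missing rate is 1 / 2.313288 ≈ 0.4322851.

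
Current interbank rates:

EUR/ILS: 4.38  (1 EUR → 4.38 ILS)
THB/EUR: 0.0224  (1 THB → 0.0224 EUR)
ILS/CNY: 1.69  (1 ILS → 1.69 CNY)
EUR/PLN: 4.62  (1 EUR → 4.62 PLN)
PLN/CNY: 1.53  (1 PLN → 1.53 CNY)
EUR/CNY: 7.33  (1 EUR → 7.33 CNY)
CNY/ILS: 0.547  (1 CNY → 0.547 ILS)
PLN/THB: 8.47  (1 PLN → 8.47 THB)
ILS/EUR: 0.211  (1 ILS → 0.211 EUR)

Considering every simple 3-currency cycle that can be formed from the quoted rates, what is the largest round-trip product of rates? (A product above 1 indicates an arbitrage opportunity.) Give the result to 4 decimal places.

THB→EUR→PLN→THB: 0.0224 × 4.62 × 8.47 = 0.87654
CNY→ILS→EUR→CNY: 0.547 × 0.211 × 7.33 = 0.84601
Maximum is THB→EUR→PLN→THB at 0.8765; no arbitrage — every cycle loses value.

0.8765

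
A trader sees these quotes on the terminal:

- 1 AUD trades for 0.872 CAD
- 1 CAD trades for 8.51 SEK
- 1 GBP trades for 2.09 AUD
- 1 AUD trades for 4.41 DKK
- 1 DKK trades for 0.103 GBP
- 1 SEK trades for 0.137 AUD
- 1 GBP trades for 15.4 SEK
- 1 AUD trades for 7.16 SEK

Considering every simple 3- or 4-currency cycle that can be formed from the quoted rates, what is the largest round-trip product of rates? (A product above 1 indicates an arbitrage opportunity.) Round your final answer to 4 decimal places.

AUD→CAD→SEK→AUD: 0.872 × 8.51 × 0.137 = 1.01664
AUD→DKK→GBP→SEK→AUD: 4.41 × 0.103 × 15.4 × 0.137 = 0.95833
AUD→DKK→GBP→AUD: 4.41 × 0.103 × 2.09 = 0.94934
Maximum is AUD→CAD→SEK→AUD at 1.0166; arbitrage exists.

1.0166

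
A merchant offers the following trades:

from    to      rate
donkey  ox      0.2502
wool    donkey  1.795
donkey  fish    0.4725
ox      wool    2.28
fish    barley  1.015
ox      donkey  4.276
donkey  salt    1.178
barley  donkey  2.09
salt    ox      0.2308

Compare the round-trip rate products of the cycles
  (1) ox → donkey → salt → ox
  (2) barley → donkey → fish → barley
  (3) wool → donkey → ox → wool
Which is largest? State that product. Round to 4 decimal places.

(1) 4.276 × 1.178 × 0.2308 = 1.16257
(2) 2.09 × 0.4725 × 1.015 = 1.00234
(3) 1.795 × 0.2502 × 2.28 = 1.02397
Highest is cycle (1) at 1.1626 (>1, arbitrage).

1.1626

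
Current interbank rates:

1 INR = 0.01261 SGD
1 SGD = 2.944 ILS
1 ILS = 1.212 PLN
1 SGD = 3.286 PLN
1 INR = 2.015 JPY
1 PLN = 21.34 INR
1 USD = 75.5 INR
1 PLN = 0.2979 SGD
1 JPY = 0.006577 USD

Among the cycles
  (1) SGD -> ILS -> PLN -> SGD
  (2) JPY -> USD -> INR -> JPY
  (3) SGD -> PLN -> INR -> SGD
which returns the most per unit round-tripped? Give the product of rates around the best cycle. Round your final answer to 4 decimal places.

(1) 2.944 × 1.212 × 0.2979 = 1.06295
(2) 0.006577 × 75.5 × 2.015 = 1.00058
(3) 3.286 × 21.34 × 0.01261 = 0.88425
Highest is cycle (1) at 1.0629 (>1, arbitrage).

1.0629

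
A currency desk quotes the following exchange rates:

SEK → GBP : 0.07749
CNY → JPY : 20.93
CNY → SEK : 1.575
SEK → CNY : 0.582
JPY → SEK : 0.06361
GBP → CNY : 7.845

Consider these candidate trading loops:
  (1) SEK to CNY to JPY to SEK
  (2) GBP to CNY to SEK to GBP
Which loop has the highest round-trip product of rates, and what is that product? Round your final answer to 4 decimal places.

(1) 0.582 × 20.93 × 0.06361 = 0.77485
(2) 7.845 × 1.575 × 0.07749 = 0.95746
Highest is cycle (2) at 0.9575 (≤1, no arbitrage).

0.9575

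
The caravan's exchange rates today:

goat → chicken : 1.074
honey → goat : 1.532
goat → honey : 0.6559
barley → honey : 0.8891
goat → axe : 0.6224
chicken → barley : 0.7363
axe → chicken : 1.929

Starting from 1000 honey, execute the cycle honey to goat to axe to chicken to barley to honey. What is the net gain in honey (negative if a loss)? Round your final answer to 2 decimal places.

1000 honey × 1.532 = 1532 goat
1532 goat × 0.6224 = 953.5168 axe
953.5168 axe × 1.929 = 1839.3339072 chicken
1839.3339072 chicken × 0.7363 = 1354.30155587136 barley
1354.30155587136 barley × 0.8891 = 1204.109513325226176 honey
Net change: 1204.109513325226176 − 1000 = 204.109513325226176 honey

204.11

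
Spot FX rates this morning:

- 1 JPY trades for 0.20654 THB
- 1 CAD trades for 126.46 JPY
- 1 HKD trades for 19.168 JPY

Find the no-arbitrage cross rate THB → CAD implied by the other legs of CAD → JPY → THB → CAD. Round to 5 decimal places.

0.03829

Known legs of the cycle: 126.46 × 0.20654 = 26.1190484
For no arbitrage the full-cycle product must be 1, so the missing rate is 1 / 26.1190484 ≈ 0.0382862.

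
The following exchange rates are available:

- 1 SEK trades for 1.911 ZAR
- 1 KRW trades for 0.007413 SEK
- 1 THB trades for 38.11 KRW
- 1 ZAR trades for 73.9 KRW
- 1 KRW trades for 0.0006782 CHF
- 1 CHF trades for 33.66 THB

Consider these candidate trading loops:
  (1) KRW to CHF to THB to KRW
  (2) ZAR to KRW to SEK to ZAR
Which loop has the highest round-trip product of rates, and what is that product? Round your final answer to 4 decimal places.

1.0469

(1) 0.0006782 × 33.66 × 38.11 = 0.86998
(2) 73.9 × 0.007413 × 1.911 = 1.04689
Highest is cycle (2) at 1.0469 (>1, arbitrage).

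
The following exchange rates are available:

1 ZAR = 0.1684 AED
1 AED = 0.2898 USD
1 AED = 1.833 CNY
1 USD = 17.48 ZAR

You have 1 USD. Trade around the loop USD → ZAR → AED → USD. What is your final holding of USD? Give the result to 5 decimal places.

1 USD × 17.48 = 17.48 ZAR
17.48 ZAR × 0.1684 = 2.943632 AED
2.943632 AED × 0.2898 = 0.8530645536 USD

0.85306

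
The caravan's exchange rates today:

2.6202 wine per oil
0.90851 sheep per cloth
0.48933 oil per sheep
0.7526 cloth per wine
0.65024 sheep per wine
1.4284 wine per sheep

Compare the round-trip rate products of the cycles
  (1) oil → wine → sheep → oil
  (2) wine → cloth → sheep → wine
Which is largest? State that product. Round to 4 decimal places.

0.9767

(1) 2.6202 × 0.65024 × 0.48933 = 0.83370
(2) 0.7526 × 0.90851 × 1.4284 = 0.97666
Highest is cycle (2) at 0.9767 (≤1, no arbitrage).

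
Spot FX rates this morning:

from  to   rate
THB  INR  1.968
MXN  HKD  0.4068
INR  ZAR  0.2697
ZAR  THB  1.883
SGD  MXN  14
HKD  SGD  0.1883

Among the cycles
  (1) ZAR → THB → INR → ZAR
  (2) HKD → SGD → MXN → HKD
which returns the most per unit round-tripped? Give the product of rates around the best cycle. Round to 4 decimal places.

1.0724

(1) 1.883 × 1.968 × 0.2697 = 0.99944
(2) 0.1883 × 14 × 0.4068 = 1.07241
Highest is cycle (2) at 1.0724 (>1, arbitrage).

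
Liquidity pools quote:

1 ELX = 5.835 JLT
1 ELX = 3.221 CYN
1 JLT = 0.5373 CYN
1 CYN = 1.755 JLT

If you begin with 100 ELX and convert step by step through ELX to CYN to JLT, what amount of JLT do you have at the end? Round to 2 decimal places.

100 ELX × 3.221 = 322.1 CYN
322.1 CYN × 1.755 = 565.2855 JLT

565.29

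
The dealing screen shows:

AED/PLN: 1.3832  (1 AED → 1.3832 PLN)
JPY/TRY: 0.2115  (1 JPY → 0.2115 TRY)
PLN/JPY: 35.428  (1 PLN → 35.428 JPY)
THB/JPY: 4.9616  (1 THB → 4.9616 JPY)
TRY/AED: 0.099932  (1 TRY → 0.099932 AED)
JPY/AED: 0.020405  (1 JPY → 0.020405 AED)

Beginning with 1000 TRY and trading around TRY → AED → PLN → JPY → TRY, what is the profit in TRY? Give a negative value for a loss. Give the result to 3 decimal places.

1000 TRY × 0.099932 = 99.932 AED
99.932 AED × 1.3832 = 138.2259424 PLN
138.2259424 PLN × 35.428 = 4897.0686873472 JPY
4897.0686873472 JPY × 0.2115 = 1035.7300273739328 TRY
Net change: 1035.7300273739328 − 1000 = 35.7300273739328 TRY

35.730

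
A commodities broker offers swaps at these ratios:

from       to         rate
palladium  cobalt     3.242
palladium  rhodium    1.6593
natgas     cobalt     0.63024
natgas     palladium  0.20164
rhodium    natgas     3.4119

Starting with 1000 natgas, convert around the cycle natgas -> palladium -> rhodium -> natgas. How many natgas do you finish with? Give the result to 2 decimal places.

1000 natgas × 0.20164 = 201.64 palladium
201.64 palladium × 1.6593 = 334.581252 rhodium
334.581252 rhodium × 3.4119 = 1141.5577736988 natgas

1141.56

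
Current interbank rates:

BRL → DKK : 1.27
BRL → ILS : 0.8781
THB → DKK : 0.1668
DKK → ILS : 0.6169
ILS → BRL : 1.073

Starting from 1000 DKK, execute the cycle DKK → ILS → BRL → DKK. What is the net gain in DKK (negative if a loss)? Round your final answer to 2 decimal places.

-159.34

1000 DKK × 0.6169 = 616.9 ILS
616.9 ILS × 1.073 = 661.9337 BRL
661.9337 BRL × 1.27 = 840.655799 DKK
Net change: 840.655799 − 1000 = -159.344201 DKK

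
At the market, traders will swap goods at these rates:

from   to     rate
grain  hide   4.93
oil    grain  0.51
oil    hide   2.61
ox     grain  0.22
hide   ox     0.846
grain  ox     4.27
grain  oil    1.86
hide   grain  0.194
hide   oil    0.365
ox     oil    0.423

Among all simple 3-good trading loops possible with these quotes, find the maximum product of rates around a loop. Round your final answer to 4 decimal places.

0.9418

hide→grain→oil→hide: 0.194 × 1.86 × 2.61 = 0.94179
ox→oil→hide→ox: 0.423 × 2.61 × 0.846 = 0.93401
ox→oil→grain→ox: 0.423 × 0.51 × 4.27 = 0.92117
hide→oil→grain→hide: 0.365 × 0.51 × 4.93 = 0.91772
ox→grain→hide→ox: 0.22 × 4.93 × 0.846 = 0.91757
Maximum is hide→grain→oil→hide at 0.9418; no arbitrage — every cycle loses value.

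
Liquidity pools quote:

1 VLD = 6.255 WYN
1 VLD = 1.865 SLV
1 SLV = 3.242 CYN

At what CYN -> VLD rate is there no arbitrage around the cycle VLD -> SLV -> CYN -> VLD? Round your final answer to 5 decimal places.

0.16539

Known legs of the cycle: 1.865 × 3.242 = 6.04633
For no arbitrage the full-cycle product must be 1, so the missing rate is 1 / 6.04633 ≈ 0.1653896.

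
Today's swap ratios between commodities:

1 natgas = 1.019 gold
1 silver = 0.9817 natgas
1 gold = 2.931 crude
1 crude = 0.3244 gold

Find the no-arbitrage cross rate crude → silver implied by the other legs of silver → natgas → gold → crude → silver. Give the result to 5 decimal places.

Known legs of the cycle: 0.9817 × 1.019 × 2.931 = 2.9320325913
For no arbitrage the full-cycle product must be 1, so the missing rate is 1 / 2.9320325913 ≈ 0.3410603.

0.34106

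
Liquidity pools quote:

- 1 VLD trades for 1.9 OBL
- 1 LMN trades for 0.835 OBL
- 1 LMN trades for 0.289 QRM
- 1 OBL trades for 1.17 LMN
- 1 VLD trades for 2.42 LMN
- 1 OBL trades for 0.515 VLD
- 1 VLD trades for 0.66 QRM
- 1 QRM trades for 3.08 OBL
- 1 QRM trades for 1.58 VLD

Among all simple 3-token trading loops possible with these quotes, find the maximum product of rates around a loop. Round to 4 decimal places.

1.1050

VLD→LMN→QRM→VLD: 2.42 × 0.289 × 1.58 = 1.10502
VLD→QRM→OBL→VLD: 0.66 × 3.08 × 0.515 = 1.04689
OBL→LMN→QRM→OBL: 1.17 × 0.289 × 3.08 = 1.04144
VLD→LMN→OBL→VLD: 2.42 × 0.835 × 0.515 = 1.04066
Maximum is VLD→LMN→QRM→VLD at 1.1050; arbitrage exists.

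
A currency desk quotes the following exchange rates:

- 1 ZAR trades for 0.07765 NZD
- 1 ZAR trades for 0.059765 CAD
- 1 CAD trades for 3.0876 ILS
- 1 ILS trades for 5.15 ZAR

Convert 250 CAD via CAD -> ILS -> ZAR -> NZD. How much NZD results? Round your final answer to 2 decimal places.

250 CAD × 3.0876 = 771.9 ILS
771.9 ILS × 5.15 = 3975.285 ZAR
3975.285 ZAR × 0.07765 = 308.68088025 NZD

308.68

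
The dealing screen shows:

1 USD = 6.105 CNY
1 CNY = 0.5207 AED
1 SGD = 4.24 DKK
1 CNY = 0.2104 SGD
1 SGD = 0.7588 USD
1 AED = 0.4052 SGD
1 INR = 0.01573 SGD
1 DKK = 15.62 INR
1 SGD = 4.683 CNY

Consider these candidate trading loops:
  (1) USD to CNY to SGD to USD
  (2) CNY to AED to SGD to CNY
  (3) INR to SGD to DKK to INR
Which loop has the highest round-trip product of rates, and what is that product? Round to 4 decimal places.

1.0418

(1) 6.105 × 0.2104 × 0.7588 = 0.97467
(2) 0.5207 × 0.4052 × 4.683 = 0.98806
(3) 0.01573 × 4.24 × 15.62 = 1.04178
Highest is cycle (3) at 1.0418 (>1, arbitrage).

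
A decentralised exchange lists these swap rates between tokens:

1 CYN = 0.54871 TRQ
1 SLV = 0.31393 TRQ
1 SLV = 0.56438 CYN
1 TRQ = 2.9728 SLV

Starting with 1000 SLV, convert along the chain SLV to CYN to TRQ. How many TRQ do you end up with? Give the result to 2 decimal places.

1000 SLV × 0.56438 = 564.38 CYN
564.38 CYN × 0.54871 = 309.6809498 TRQ

309.68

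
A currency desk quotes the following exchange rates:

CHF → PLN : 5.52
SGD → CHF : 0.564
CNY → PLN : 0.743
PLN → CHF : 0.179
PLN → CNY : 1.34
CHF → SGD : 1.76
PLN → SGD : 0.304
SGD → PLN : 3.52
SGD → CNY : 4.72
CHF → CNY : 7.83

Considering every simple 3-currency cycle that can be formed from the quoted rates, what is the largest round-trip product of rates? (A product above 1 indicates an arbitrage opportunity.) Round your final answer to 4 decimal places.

PLN→CHF→SGD→PLN: 0.179 × 1.76 × 3.52 = 1.10894
PLN→SGD→CNY→PLN: 0.304 × 4.72 × 0.743 = 1.06612
PLN→CHF→CNY→PLN: 0.179 × 7.83 × 0.743 = 1.04137
PLN→SGD→CHF→PLN: 0.304 × 0.564 × 5.52 = 0.94644
Maximum is PLN→CHF→SGD→PLN at 1.1089; arbitrage exists.

1.1089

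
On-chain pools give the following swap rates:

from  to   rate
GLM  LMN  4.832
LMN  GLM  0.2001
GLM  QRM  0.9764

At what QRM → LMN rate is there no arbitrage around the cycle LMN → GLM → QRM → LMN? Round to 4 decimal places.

Known legs of the cycle: 0.2001 × 0.9764 = 0.19537764
For no arbitrage the full-cycle product must be 1, so the missing rate is 1 / 0.19537764 ≈ 5.118293.

5.1183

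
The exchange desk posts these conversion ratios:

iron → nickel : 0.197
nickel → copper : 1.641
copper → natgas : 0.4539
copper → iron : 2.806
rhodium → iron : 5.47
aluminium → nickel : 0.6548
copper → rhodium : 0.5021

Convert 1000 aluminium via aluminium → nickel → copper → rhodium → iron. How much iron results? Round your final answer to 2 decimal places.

1000 aluminium × 0.6548 = 654.8 nickel
654.8 nickel × 1.641 = 1074.5268 copper
1074.5268 copper × 0.5021 = 539.51990628 rhodium
539.51990628 rhodium × 5.47 = 2951.1738873516 iron

2951.17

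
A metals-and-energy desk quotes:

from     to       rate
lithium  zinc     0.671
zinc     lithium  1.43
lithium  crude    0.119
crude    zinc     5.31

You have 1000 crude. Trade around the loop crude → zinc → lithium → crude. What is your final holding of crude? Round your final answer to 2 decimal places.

1000 crude × 5.31 = 5310 zinc
5310 zinc × 1.43 = 7593.3 lithium
7593.3 lithium × 0.119 = 903.6027 crude

903.60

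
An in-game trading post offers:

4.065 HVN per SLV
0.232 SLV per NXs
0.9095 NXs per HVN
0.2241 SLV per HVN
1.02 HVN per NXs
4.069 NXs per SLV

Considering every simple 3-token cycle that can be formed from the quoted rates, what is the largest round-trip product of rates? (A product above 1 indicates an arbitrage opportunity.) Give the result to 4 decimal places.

0.9301

SLV→NXs→HVN→SLV: 4.069 × 1.02 × 0.2241 = 0.93010
SLV→HVN→NXs→SLV: 4.065 × 0.9095 × 0.232 = 0.85773
Maximum is SLV→NXs→HVN→SLV at 0.9301; no arbitrage — every cycle loses value.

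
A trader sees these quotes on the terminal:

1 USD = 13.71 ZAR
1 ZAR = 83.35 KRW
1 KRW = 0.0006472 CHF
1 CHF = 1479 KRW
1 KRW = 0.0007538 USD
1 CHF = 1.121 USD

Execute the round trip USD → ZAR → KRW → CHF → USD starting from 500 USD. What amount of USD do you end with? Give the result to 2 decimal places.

414.53

500 USD × 13.71 = 6855 ZAR
6855 ZAR × 83.35 = 571364.25 KRW
571364.25 KRW × 0.0006472 = 369.7869426 CHF
369.7869426 CHF × 1.121 = 414.5311626546 USD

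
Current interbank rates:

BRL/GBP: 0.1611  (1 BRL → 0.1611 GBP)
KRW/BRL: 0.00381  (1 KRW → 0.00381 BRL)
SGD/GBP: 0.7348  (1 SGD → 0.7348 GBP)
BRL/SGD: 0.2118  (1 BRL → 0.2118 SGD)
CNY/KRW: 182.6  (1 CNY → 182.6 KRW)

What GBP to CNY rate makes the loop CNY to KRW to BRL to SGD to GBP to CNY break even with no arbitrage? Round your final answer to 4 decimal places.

9.2359

Known legs of the cycle: 182.6 × 0.00381 × 0.2118 × 0.7348 = 0.10827317003184
For no arbitrage the full-cycle product must be 1, so the missing rate is 1 / 0.10827317003184 ≈ 9.235898.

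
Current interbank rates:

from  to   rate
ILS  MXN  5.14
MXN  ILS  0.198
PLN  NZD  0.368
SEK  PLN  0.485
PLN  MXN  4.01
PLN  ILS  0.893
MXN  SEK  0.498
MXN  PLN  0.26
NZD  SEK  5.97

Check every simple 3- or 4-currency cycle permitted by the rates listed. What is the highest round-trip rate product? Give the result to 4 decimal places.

MXN→PLN→ILS→MXN: 0.26 × 0.893 × 5.14 = 1.19341
MXN→SEK→PLN→ILS→MXN: 0.498 × 0.485 × 0.893 × 5.14 = 1.10863
NZD→SEK→PLN→NZD: 5.97 × 0.485 × 0.368 = 1.06553
MXN→SEK→PLN→MXN: 0.498 × 0.485 × 4.01 = 0.96854
Maximum is MXN→PLN→ILS→MXN at 1.1934; arbitrage exists.

1.1934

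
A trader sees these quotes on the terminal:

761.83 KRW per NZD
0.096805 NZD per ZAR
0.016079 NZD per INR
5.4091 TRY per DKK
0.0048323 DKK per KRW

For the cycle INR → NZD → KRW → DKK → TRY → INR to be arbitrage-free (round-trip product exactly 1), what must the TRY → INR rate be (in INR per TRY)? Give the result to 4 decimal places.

Known legs of the cycle: 0.016079 × 761.83 × 0.0048323 × 5.4091 = 0.3201813303622380601
For no arbitrage the full-cycle product must be 1, so the missing rate is 1 / 0.3201813303622380601 ≈ 3.123230.

3.1232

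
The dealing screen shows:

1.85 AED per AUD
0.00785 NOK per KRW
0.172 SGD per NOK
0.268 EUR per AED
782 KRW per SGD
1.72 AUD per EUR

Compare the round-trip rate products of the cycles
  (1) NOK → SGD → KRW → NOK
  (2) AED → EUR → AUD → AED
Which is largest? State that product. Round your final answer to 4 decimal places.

1.0559

(1) 0.172 × 782 × 0.00785 = 1.05586
(2) 0.268 × 1.72 × 1.85 = 0.85278
Highest is cycle (1) at 1.0559 (>1, arbitrage).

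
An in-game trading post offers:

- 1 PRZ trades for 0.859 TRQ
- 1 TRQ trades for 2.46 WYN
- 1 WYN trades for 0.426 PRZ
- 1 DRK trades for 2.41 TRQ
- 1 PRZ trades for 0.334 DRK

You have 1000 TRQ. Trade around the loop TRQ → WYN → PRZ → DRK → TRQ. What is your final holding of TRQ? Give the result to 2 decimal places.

843.54

1000 TRQ × 2.46 = 2460 WYN
2460 WYN × 0.426 = 1047.96 PRZ
1047.96 PRZ × 0.334 = 350.01864 DRK
350.01864 DRK × 2.41 = 843.5449224 TRQ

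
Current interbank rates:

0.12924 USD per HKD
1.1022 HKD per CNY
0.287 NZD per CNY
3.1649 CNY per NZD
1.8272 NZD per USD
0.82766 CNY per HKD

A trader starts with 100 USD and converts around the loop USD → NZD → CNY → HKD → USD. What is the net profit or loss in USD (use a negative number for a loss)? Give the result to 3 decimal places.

100 USD × 1.8272 = 182.72 NZD
182.72 NZD × 3.1649 = 578.290528 CNY
578.290528 CNY × 1.1022 = 637.3918199616 HKD
637.3918199616 HKD × 0.12924 = 82.376518811837184 USD
Net change: 82.376518811837184 − 100 = -17.623481188162816 USD

-17.623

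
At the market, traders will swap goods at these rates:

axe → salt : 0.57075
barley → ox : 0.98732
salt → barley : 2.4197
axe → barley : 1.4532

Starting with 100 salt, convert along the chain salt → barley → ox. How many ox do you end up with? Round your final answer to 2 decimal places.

100 salt × 2.4197 = 241.97 barley
241.97 barley × 0.98732 = 238.9018204 ox

238.90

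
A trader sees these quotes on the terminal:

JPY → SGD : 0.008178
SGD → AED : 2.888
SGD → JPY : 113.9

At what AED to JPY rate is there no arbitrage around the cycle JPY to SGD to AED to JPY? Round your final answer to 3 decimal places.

Known legs of the cycle: 0.008178 × 2.888 = 0.023618064
For no arbitrage the full-cycle product must be 1, so the missing rate is 1 / 0.023618064 ≈ 42.34047.

42.340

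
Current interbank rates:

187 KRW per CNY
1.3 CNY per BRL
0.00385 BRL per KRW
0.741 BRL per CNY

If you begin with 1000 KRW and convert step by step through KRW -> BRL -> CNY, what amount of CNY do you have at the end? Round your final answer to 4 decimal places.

5.0050

1000 KRW × 0.00385 = 3.85 BRL
3.85 BRL × 1.3 = 5.005 CNY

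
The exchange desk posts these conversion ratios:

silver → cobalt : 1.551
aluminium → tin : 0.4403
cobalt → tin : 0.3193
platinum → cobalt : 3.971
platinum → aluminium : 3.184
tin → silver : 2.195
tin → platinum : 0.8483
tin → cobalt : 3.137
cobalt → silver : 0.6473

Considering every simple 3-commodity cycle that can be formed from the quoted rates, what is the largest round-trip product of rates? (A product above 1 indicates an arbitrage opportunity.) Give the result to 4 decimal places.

1.1892

platinum→aluminium→tin→platinum: 3.184 × 0.4403 × 0.8483 = 1.18924
tin→silver→cobalt→tin: 2.195 × 1.551 × 0.3193 = 1.08704
platinum→cobalt→tin→platinum: 3.971 × 0.3193 × 0.8483 = 1.07559
Maximum is platinum→aluminium→tin→platinum at 1.1892; arbitrage exists.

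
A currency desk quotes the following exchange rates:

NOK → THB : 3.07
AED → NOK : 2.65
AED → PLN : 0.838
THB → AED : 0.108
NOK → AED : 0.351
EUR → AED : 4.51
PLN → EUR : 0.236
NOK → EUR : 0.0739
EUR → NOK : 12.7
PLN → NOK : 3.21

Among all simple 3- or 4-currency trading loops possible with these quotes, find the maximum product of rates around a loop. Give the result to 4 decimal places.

0.9442

PLN→NOK→AED→PLN: 3.21 × 0.351 × 0.838 = 0.94418
EUR→AED→PLN→NOK→EUR: 4.51 × 0.838 × 3.21 × 0.0739 = 0.89654
EUR→AED→PLN→EUR: 4.51 × 0.838 × 0.236 = 0.89193
PLN→NOK→THB→AED→PLN: 3.21 × 3.07 × 0.108 × 0.838 = 0.89189
EUR→AED→NOK→EUR: 4.51 × 2.65 × 0.0739 = 0.88322
EUR→NOK→AED→PLN→EUR: 12.7 × 0.351 × 0.838 × 0.236 = 0.88159
THB→AED→NOK→THB: 0.108 × 2.65 × 3.07 = 0.87863
Maximum is PLN→NOK→AED→PLN at 0.9442; no arbitrage — every cycle loses value.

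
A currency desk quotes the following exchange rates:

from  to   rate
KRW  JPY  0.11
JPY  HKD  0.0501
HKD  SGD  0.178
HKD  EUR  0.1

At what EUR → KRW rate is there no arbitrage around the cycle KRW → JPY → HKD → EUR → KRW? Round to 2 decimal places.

1814.55

Known legs of the cycle: 0.11 × 0.0501 × 0.1 = 0.0005511
For no arbitrage the full-cycle product must be 1, so the missing rate is 1 / 0.0005511 ≈ 1814.5527.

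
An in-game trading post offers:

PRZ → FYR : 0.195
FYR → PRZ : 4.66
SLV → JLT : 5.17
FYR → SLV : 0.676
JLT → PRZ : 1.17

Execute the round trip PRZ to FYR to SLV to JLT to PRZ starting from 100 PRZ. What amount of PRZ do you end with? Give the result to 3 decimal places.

79.737

100 PRZ × 0.195 = 19.5 FYR
19.5 FYR × 0.676 = 13.182 SLV
13.182 SLV × 5.17 = 68.15094 JLT
68.15094 JLT × 1.17 = 79.7365998 PRZ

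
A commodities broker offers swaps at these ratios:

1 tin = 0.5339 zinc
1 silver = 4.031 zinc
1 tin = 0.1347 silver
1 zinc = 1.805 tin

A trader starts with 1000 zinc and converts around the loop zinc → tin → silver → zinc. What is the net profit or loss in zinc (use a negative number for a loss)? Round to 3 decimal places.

-19.929

1000 zinc × 1.805 = 1805 tin
1805 tin × 0.1347 = 243.1335 silver
243.1335 silver × 4.031 = 980.0711385 zinc
Net change: 980.0711385 − 1000 = -19.9288615 zinc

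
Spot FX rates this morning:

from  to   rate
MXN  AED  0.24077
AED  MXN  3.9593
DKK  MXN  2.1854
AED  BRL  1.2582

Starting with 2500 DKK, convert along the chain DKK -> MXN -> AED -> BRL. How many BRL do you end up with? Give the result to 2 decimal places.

2500 DKK × 2.1854 = 5463.5 MXN
5463.5 MXN × 0.24077 = 1315.446895 AED
1315.446895 AED × 1.2582 = 1655.095283289 BRL

1655.10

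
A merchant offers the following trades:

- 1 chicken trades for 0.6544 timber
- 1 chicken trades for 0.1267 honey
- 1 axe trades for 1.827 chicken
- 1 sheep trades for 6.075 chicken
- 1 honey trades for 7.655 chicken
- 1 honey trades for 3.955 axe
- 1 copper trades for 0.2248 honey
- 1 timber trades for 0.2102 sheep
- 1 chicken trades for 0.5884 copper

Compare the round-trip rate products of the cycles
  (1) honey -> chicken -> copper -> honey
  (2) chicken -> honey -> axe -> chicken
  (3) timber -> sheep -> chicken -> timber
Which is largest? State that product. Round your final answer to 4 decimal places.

(1) 7.655 × 0.5884 × 0.2248 = 1.01254
(2) 0.1267 × 3.955 × 1.827 = 0.91551
(3) 0.2102 × 6.075 × 0.6544 = 0.83565
Highest is cycle (1) at 1.0125 (>1, arbitrage).

1.0125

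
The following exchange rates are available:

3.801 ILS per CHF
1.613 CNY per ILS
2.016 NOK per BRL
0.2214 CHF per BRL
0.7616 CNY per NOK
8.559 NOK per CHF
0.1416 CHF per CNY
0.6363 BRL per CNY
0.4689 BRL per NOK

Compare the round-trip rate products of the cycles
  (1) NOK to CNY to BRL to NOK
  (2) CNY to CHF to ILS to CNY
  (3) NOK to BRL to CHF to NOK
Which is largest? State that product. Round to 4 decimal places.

0.9770

(1) 0.7616 × 0.6363 × 2.016 = 0.97697
(2) 0.1416 × 3.801 × 1.613 = 0.86815
(3) 0.4689 × 0.2214 × 8.559 = 0.88855
Highest is cycle (1) at 0.9770 (≤1, no arbitrage).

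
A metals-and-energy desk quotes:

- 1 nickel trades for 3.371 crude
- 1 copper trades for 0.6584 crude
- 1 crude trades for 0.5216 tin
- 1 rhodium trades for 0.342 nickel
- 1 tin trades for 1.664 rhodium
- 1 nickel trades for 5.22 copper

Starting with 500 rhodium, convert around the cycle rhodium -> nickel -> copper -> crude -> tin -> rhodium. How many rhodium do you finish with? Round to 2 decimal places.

510.09

500 rhodium × 0.342 = 171 nickel
171 nickel × 5.22 = 892.62 copper
892.62 copper × 0.6584 = 587.701008 crude
587.701008 crude × 0.5216 = 306.5448457728 tin
306.5448457728 tin × 1.664 = 510.0906233659392 rhodium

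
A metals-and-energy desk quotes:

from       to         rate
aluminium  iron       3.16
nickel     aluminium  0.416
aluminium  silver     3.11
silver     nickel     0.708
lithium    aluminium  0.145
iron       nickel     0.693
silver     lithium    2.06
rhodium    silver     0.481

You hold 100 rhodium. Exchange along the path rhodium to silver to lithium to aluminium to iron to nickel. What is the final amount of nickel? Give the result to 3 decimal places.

100 rhodium × 0.481 = 48.1 silver
48.1 silver × 2.06 = 99.086 lithium
99.086 lithium × 0.145 = 14.36747 aluminium
14.36747 aluminium × 3.16 = 45.4012052 iron
45.4012052 iron × 0.693 = 31.4630352036 nickel

31.463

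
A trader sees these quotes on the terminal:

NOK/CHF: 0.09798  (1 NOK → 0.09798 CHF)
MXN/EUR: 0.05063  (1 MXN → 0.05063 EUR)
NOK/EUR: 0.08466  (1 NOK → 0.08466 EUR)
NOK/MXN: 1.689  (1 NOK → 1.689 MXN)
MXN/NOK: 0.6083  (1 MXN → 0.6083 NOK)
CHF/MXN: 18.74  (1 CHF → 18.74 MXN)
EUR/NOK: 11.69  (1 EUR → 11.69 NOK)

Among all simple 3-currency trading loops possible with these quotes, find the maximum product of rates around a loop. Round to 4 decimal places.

1.1169

CHF→MXN→NOK→CHF: 18.74 × 0.6083 × 0.09798 = 1.11693
EUR→NOK→MXN→EUR: 11.69 × 1.689 × 0.05063 = 0.99966
Maximum is CHF→MXN→NOK→CHF at 1.1169; arbitrage exists.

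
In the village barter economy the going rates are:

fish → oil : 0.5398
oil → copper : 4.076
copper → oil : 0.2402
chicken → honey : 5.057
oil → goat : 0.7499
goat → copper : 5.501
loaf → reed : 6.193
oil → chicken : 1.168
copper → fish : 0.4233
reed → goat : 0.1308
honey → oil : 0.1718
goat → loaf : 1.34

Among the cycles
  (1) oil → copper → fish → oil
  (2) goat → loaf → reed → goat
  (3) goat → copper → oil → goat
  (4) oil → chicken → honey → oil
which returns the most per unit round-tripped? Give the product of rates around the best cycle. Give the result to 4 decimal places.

(1) 4.076 × 0.4233 × 0.5398 = 0.93136
(2) 1.34 × 6.193 × 0.1308 = 1.08546
(3) 5.501 × 0.2402 × 0.7499 = 0.99087
(4) 1.168 × 5.057 × 0.1718 = 1.01475
Highest is cycle (2) at 1.0855 (>1, arbitrage).

1.0855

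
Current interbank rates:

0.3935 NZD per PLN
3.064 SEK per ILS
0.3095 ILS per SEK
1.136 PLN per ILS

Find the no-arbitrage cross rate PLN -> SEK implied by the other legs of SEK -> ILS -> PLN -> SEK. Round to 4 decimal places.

Known legs of the cycle: 0.3095 × 1.136 = 0.351592
For no arbitrage the full-cycle product must be 1, so the missing rate is 1 / 0.351592 ≈ 2.844206.

2.8442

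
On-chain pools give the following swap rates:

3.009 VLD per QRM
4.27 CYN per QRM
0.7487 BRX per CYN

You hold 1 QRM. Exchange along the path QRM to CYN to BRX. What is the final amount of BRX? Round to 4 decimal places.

3.1969

1 QRM × 4.27 = 4.27 CYN
4.27 CYN × 0.7487 = 3.196949 BRX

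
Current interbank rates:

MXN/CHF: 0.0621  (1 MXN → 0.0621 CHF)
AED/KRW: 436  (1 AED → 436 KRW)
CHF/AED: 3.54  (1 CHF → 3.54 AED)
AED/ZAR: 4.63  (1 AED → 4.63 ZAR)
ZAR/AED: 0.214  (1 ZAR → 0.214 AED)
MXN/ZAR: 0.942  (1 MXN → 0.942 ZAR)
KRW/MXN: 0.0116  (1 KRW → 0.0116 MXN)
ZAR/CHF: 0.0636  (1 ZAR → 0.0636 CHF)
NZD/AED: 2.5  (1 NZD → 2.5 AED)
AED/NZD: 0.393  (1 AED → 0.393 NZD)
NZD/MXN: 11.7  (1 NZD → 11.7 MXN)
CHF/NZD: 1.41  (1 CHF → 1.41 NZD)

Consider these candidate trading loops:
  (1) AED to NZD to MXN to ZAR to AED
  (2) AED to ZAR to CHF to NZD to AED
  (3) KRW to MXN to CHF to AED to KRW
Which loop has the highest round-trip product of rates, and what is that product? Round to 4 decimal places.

1.1118

(1) 0.393 × 11.7 × 0.942 × 0.214 = 0.92692
(2) 4.63 × 0.0636 × 1.41 × 2.5 = 1.03800
(3) 0.0116 × 0.0621 × 3.54 × 436 = 1.11183
Highest is cycle (3) at 1.1118 (>1, arbitrage).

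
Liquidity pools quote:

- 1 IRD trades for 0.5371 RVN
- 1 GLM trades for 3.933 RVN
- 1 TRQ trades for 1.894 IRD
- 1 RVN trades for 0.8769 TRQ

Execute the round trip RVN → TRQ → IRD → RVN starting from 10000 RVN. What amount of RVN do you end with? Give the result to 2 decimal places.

10000 RVN × 0.8769 = 8769 TRQ
8769 TRQ × 1.894 = 16608.486 IRD
16608.486 IRD × 0.5371 = 8920.4178306 RVN

8920.42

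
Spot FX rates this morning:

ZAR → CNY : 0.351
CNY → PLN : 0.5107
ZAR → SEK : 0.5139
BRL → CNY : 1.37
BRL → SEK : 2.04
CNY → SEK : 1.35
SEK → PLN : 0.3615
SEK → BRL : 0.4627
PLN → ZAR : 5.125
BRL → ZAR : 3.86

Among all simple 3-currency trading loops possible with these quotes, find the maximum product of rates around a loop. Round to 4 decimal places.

0.9521

SEK→PLN→ZAR→SEK: 0.3615 × 5.125 × 0.5139 = 0.95210
ZAR→CNY→PLN→ZAR: 0.351 × 0.5107 × 5.125 = 0.91869
SEK→BRL→ZAR→SEK: 0.4627 × 3.86 × 0.5139 = 0.91784
SEK→BRL→CNY→SEK: 0.4627 × 1.37 × 1.35 = 0.85576
Maximum is SEK→PLN→ZAR→SEK at 0.9521; no arbitrage — every cycle loses value.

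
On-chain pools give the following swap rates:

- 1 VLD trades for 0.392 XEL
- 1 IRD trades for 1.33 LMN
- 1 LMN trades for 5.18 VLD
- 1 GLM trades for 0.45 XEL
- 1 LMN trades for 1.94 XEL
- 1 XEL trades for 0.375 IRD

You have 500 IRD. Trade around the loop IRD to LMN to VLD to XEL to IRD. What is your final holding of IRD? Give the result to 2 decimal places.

506.37

500 IRD × 1.33 = 665 LMN
665 LMN × 5.18 = 3444.7 VLD
3444.7 VLD × 0.392 = 1350.3224 XEL
1350.3224 XEL × 0.375 = 506.3709 IRD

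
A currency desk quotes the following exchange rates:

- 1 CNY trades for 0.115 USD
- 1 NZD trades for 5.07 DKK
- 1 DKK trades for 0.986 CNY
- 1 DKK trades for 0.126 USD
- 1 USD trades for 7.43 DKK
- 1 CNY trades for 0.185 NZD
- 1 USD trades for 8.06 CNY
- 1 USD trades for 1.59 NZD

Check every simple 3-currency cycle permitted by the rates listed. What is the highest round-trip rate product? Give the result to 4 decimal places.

USD→NZD→DKK→USD: 1.59 × 5.07 × 0.126 = 1.01572
DKK→CNY→NZD→DKK: 0.986 × 0.185 × 5.07 = 0.92482
USD→DKK→CNY→USD: 7.43 × 0.986 × 0.115 = 0.84249
Maximum is USD→NZD→DKK→USD at 1.0157; arbitrage exists.

1.0157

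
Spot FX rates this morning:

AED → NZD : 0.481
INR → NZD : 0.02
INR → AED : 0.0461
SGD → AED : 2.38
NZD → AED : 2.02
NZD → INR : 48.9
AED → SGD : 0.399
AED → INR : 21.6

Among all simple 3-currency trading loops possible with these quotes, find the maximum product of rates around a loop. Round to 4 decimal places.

INR→AED→NZD→INR: 0.0461 × 0.481 × 48.9 = 1.08431
INR→NZD→AED→INR: 0.02 × 2.02 × 21.6 = 0.87264
Maximum is INR→AED→NZD→INR at 1.0843; arbitrage exists.

1.0843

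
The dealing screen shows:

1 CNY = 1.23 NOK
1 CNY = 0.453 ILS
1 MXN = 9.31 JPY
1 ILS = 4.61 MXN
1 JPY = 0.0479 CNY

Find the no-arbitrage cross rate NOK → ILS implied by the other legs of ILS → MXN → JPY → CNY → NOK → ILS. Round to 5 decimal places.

Known legs of the cycle: 4.61 × 9.31 × 0.0479 × 1.23 = 2.5286646147
For no arbitrage the full-cycle product must be 1, so the missing rate is 1 / 2.5286646147 ≈ 0.3954657.

0.39547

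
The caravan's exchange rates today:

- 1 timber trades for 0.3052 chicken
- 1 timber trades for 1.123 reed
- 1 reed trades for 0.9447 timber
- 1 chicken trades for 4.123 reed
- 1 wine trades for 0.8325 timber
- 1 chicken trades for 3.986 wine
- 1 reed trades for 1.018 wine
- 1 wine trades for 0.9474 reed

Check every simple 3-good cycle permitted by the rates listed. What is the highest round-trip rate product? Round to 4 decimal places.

reed→timber→chicken→reed: 0.9447 × 0.3052 × 4.123 = 1.18875
chicken→wine→timber→chicken: 3.986 × 0.8325 × 0.3052 = 1.01276
reed→wine→timber→reed: 1.018 × 0.8325 × 1.123 = 0.95173
Maximum is reed→timber→chicken→reed at 1.1888; arbitrage exists.

1.1888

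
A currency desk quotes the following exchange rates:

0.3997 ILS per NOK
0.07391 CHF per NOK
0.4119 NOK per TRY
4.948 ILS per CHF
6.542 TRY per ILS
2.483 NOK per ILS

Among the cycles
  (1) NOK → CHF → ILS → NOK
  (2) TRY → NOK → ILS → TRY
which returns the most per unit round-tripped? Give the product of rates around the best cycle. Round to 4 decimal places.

(1) 0.07391 × 4.948 × 2.483 = 0.90805
(2) 0.4119 × 0.3997 × 6.542 = 1.07705
Highest is cycle (2) at 1.0771 (>1, arbitrage).

1.0771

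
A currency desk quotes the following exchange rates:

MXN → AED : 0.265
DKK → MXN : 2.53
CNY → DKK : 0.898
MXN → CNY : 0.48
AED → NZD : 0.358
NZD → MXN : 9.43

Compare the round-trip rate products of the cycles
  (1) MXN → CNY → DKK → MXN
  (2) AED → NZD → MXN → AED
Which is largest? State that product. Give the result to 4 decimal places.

1.0905

(1) 0.48 × 0.898 × 2.53 = 1.09053
(2) 0.358 × 9.43 × 0.265 = 0.89462
Highest is cycle (1) at 1.0905 (>1, arbitrage).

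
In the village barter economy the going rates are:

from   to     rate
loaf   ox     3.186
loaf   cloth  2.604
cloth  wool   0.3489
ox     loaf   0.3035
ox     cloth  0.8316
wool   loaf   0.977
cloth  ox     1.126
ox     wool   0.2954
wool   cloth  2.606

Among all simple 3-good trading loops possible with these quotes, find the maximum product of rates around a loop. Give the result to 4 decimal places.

loaf→ox→wool→loaf: 3.186 × 0.2954 × 0.977 = 0.91950
loaf→cloth→ox→loaf: 2.604 × 1.126 × 0.3035 = 0.88989
loaf→cloth→wool→loaf: 2.604 × 0.3489 × 0.977 = 0.88764
wool→cloth→ox→wool: 2.606 × 1.126 × 0.2954 = 0.86681
Maximum is loaf→ox→wool→loaf at 0.9195; no arbitrage — every cycle loses value.

0.9195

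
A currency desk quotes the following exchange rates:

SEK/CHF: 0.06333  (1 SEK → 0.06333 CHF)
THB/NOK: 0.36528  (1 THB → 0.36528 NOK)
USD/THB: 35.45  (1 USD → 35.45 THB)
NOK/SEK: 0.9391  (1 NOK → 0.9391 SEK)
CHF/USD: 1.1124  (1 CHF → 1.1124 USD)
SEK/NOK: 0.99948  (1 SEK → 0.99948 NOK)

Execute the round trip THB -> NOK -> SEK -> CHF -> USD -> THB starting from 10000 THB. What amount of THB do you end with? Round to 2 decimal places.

8566.91

10000 THB × 0.36528 = 3652.8 NOK
3652.8 NOK × 0.9391 = 3430.34448 SEK
3430.34448 SEK × 0.06333 = 217.2437159184 CHF
217.2437159184 CHF × 1.1124 = 241.66190958762816 USD
241.66190958762816 USD × 35.45 = 8566.914694881418272 THB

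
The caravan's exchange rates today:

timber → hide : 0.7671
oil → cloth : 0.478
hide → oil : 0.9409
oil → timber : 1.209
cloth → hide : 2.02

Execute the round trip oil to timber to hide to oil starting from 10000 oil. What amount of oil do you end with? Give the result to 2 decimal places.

8726.13

10000 oil × 1.209 = 12090 timber
12090 timber × 0.7671 = 9274.239 hide
9274.239 hide × 0.9409 = 8726.1314751 oil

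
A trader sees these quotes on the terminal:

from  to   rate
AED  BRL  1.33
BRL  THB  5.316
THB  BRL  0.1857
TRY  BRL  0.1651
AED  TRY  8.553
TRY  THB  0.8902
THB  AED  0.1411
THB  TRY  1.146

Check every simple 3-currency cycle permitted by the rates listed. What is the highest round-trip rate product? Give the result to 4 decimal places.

TRY→THB→AED→TRY: 0.8902 × 0.1411 × 8.553 = 1.07432
TRY→BRL→THB→TRY: 0.1651 × 5.316 × 1.146 = 1.00581
THB→AED→BRL→THB: 0.1411 × 1.33 × 5.316 = 0.99762
Maximum is TRY→THB→AED→TRY at 1.0743; arbitrage exists.

1.0743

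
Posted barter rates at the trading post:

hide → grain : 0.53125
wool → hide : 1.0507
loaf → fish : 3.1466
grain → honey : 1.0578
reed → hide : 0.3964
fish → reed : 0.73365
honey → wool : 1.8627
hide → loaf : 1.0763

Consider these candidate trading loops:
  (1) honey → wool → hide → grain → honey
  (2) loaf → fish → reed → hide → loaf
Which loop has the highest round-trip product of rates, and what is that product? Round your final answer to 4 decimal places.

(1) 1.8627 × 1.0507 × 0.53125 × 1.0578 = 1.09983
(2) 3.1466 × 0.73365 × 0.3964 × 1.0763 = 0.98491
Highest is cycle (1) at 1.0998 (>1, arbitrage).

1.0998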